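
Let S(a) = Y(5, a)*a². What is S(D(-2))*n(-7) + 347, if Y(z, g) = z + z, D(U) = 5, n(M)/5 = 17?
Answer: 21597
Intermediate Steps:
n(M) = 85 (n(M) = 5*17 = 85)
Y(z, g) = 2*z
S(a) = 10*a² (S(a) = (2*5)*a² = 10*a²)
S(D(-2))*n(-7) + 347 = (10*5²)*85 + 347 = (10*25)*85 + 347 = 250*85 + 347 = 21250 + 347 = 21597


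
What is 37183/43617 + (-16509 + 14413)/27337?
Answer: 925050439/1192357929 ≈ 0.77582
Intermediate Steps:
37183/43617 + (-16509 + 14413)/27337 = 37183*(1/43617) - 2096*1/27337 = 37183/43617 - 2096/27337 = 925050439/1192357929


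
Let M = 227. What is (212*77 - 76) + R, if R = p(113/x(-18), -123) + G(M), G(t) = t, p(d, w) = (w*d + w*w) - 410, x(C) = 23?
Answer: 703563/23 ≈ 30590.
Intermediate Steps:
p(d, w) = -410 + w² + d*w (p(d, w) = (d*w + w²) - 410 = (w² + d*w) - 410 = -410 + w² + d*w)
R = 329859/23 (R = (-410 + (-123)² + (113/23)*(-123)) + 227 = (-410 + 15129 + (113*(1/23))*(-123)) + 227 = (-410 + 15129 + (113/23)*(-123)) + 227 = (-410 + 15129 - 13899/23) + 227 = 324638/23 + 227 = 329859/23 ≈ 14342.)
(212*77 - 76) + R = (212*77 - 76) + 329859/23 = (16324 - 76) + 329859/23 = 16248 + 329859/23 = 703563/23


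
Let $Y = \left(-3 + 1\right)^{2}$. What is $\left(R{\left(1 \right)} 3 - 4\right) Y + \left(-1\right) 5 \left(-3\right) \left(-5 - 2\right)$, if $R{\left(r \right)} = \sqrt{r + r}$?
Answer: $-121 + 12 \sqrt{2} \approx -104.03$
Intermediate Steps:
$R{\left(r \right)} = \sqrt{2} \sqrt{r}$ ($R{\left(r \right)} = \sqrt{2 r} = \sqrt{2} \sqrt{r}$)
$Y = 4$ ($Y = \left(-2\right)^{2} = 4$)
$\left(R{\left(1 \right)} 3 - 4\right) Y + \left(-1\right) 5 \left(-3\right) \left(-5 - 2\right) = \left(\sqrt{2} \sqrt{1} \cdot 3 - 4\right) 4 + \left(-1\right) 5 \left(-3\right) \left(-5 - 2\right) = \left(\sqrt{2} \cdot 1 \cdot 3 - 4\right) 4 + \left(-5\right) \left(-3\right) \left(-7\right) = \left(\sqrt{2} \cdot 3 - 4\right) 4 + 15 \left(-7\right) = \left(3 \sqrt{2} - 4\right) 4 - 105 = \left(-4 + 3 \sqrt{2}\right) 4 - 105 = \left(-16 + 12 \sqrt{2}\right) - 105 = -121 + 12 \sqrt{2}$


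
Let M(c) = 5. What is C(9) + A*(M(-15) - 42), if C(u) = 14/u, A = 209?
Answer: -69583/9 ≈ -7731.4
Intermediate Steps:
C(9) + A*(M(-15) - 42) = 14/9 + 209*(5 - 42) = 14*(⅑) + 209*(-37) = 14/9 - 7733 = -69583/9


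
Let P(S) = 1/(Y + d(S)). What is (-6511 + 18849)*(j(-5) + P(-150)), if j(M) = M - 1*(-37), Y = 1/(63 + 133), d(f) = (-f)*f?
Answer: 1741135746936/4409999 ≈ 3.9482e+5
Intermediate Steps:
d(f) = -f**2
Y = 1/196 ≈ 0.0051020
j(M) = 37 + M (j(M) = M + 37 = 37 + M)
P(S) = 1/(1/196 - S**2)
(-6511 + 18849)*(j(-5) + P(-150)) = (-6511 + 18849)*((37 - 5) - 196/(-1 + 196*(-150)**2)) = 12338*(32 - 196/(-1 + 196*22500)) = 12338*(32 - 196/(-1 + 4410000)) = 12338*(32 - 196/4409999) = 12338*(141119772/4409999) = 1741135746936/4409999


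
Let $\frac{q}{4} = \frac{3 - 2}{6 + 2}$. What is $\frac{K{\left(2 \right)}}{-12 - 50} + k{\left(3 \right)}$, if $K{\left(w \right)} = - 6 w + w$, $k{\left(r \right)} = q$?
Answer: $\frac{41}{62} \approx 0.66129$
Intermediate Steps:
$q = \frac{1}{2}$ ($q = 4 \frac{3 - 2}{6 + 2} = 4 \cdot 1 \cdot \frac{1}{8} = 4 \cdot \frac{1}{8} = \frac{1}{2} \approx 0.5$)
$k{\left(r \right)} = \frac{1}{2}$
$K{\left(w \right)} = - 5 w$
$\frac{K{\left(2 \right)}}{-12 - 50} + k{\left(3 \right)} = \frac{\left(-5\right) 2}{-12 - 50} + \frac{1}{2} = - \frac{10}{-62} + \frac{1}{2} = \left(-10\right) \left(- \frac{1}{62}\right) + \frac{1}{2} = \frac{5}{31} + \frac{1}{2} = \frac{41}{62}$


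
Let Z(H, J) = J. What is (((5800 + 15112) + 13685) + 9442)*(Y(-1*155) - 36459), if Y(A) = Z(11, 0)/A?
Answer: -1605617901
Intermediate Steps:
Y(A) = 0 (Y(A) = 0/A = 0)
(((5800 + 15112) + 13685) + 9442)*(Y(-1*155) - 36459) = (((5800 + 15112) + 13685) + 9442)*(0 - 36459) = ((20912 + 13685) + 9442)*(-36459) = (34597 + 9442)*(-36459) = 44039*(-36459) = -1605617901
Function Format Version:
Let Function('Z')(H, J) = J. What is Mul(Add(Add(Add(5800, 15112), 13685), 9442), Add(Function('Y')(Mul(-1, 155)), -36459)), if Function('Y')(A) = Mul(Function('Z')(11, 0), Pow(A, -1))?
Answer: -1605617901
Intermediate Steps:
Function('Y')(A) = 0 (Function('Y')(A) = Mul(0, Pow(A, -1)) = 0)
Mul(Add(Add(Add(5800, 15112), 13685), 9442), Add(Function('Y')(Mul(-1, 155)), -36459)) = Mul(Add(Add(Add(5800, 15112), 13685), 9442), Add(0, -36459)) = Mul(Add(Add(20912, 13685), 9442), -36459) = Mul(Add(34597, 9442), -36459) = Mul(44039, -36459) = -1605617901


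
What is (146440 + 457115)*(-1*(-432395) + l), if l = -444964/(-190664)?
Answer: 12439661652010605/47666 ≈ 2.6098e+11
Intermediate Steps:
l = 111241/47666 (l = -444964*(-1/190664) = 111241/47666 ≈ 2.3338)
(146440 + 457115)*(-1*(-432395) + l) = (146440 + 457115)*(-1*(-432395) + 111241/47666) = 603555*(432395 + 111241/47666) = 603555*(20610651311/47666) = 12439661652010605/47666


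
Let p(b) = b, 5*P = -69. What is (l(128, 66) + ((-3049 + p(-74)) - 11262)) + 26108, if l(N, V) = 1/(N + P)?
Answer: 6693838/571 ≈ 11723.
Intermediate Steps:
P = -69/5 (P = (⅕)*(-69) = -69/5 ≈ -13.800)
l(N, V) = 1/(-69/5 + N) (l(N, V) = 1/(N - 69/5) = 1/(-69/5 + N))
(l(128, 66) + ((-3049 + p(-74)) - 11262)) + 26108 = (5/(-69 + 5*128) + ((-3049 - 74) - 11262)) + 26108 = (5/(-69 + 640) + (-3123 - 11262)) + 26108 = (5/571 - 14385) + 26108 = -8213830/571 + 26108 = 6693838/571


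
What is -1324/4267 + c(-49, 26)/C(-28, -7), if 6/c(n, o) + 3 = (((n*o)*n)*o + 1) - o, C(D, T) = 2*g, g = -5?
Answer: -3581530187/11542576360 ≈ -0.31029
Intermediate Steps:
C(D, T) = -10 (C(D, T) = 2*(-5) = -10)
c(n, o) = 6/(-2 - o + n²*o²) (c(n, o) = 6/(-3 + ((((n*o)*n)*o + 1) - o)) = 6/(-3 + (((o*n²)*o + 1) - o)) = 6/(-3 + ((n²*o² + 1) - o)) = 6/(-3 + ((1 + n²*o²) - o)) = 6/(-3 + (1 - o + n²*o²)) = 6/(-2 - o + n²*o²))
-1324/4267 + c(-49, 26)/C(-28, -7) = -1324/4267 + (6/(-2 - 1*26 + (-49)²*26²))/(-10) = -1324*1/4267 + (6/(-2 - 26 + 2401*676))*(-⅒) = -1324/4267 + (6/(-2 - 26 + 1623076))*(-⅒) = -1324/4267 + (6/1623048)*(-⅒) = -1324/4267 + (6*(1/1623048))*(-⅒) = -1324/4267 + (1/270508)*(-⅒) = -1324/4267 - 1/2705080 = -3581530187/11542576360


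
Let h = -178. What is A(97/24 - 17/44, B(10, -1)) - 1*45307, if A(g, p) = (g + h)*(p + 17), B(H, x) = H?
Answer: -4401259/88 ≈ -50014.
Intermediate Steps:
A(g, p) = (-178 + g)*(17 + p) (A(g, p) = (g - 178)*(p + 17) = (-178 + g)*(17 + p))
A(97/24 - 17/44, B(10, -1)) - 1*45307 = (-3026 - 178*10 + 17*(97/24 - 17/44) + (97/24 - 17/44)*10) - 1*45307 = (-3026 - 1780 + 17*(97*(1/24) - 17*1/44) + (97*(1/24) - 17*1/44)*10) - 45307 = (-3026 - 1780 + 17*(97/24 - 17/44) + (97/24 - 17/44)*10) - 45307 = (-3026 - 1780 + 17*(965/264) + (965/264)*10) - 45307 = (-3026 - 1780 + 16405/264 + 4825/132) - 45307 = -414243/88 - 45307 = -4401259/88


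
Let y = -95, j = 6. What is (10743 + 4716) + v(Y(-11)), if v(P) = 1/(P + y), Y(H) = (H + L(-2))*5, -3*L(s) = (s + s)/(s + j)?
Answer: 6879252/445 ≈ 15459.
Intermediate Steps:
L(s) = -2*s/(3*(6 + s)) (L(s) = -(s + s)/(3*(s + 6)) = -2*s/(3*(6 + s)))
Y(H) = 5/3 + 5*H (Y(H) = (H - 2*(-2)/(18 + 3*(-2)))*5 = (H - 2*(-2)/(18 - 6))*5 = (H - 2*(-2)/12)*5 = (H - 2*(-2)*1/12)*5 = (H + ⅓)*5 = (⅓ + H)*5 = 5/3 + 5*H)
v(P) = 1/(-95 + P) (v(P) = 1/(P - 95) = 1/(-95 + P))
(10743 + 4716) + v(Y(-11)) = (10743 + 4716) + 1/(-95 + (5/3 + 5*(-11))) = 15459 + 1/(-95 + (5/3 - 55)) = 15459 + 1/(-95 - 160/3) = 15459 + 1/(-445/3) = 15459 - 3/445 = 6879252/445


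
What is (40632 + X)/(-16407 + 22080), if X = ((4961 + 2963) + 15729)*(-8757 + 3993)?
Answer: -37547420/1891 ≈ -19856.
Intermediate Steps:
X = -112682892 (X = (7924 + 15729)*(-4764) = 23653*(-4764) = -112682892)
(40632 + X)/(-16407 + 22080) = (40632 - 112682892)/(-16407 + 22080) = -112642260/5673 = -112642260*1/5673 = -37547420/1891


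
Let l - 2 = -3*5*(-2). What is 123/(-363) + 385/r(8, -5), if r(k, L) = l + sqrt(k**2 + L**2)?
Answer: 26407/2057 - 7*sqrt(89)/17 ≈ 8.9530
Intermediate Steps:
l = 32 (l = 2 - 3*5*(-2) = 2 - 15*(-2) = 2 + 30 = 32)
r(k, L) = 32 + sqrt(L**2 + k**2) (r(k, L) = 32 + sqrt(k**2 + L**2) = 32 + sqrt(L**2 + k**2))
123/(-363) + 385/r(8, -5) = 123/(-363) + 385/(32 + sqrt((-5)**2 + 8**2)) = 123*(-1/363) + 385/(32 + sqrt(25 + 64)) = -41/121 + 385/(32 + sqrt(89))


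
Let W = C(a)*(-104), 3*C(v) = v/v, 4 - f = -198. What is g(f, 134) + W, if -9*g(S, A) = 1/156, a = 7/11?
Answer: -48673/1404 ≈ -34.667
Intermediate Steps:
f = 202 (f = 4 - 1*(-198) = 4 + 198 = 202)
a = 7/11 (a = 7*(1/11) = 7/11 ≈ 0.63636)
C(v) = ⅓ (C(v) = (v/v)/3 = (⅓)*1 = ⅓)
g(S, A) = -1/1404 (g(S, A) = -⅑/156 = -⅑*1/156 = -1/1404)
W = -104/3 (W = (⅓)*(-104) = -104/3 ≈ -34.667)
g(f, 134) + W = -1/1404 - 104/3 = -48673/1404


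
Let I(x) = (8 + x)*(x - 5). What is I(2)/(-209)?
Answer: 30/209 ≈ 0.14354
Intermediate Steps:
I(x) = (-5 + x)*(8 + x) (I(x) = (8 + x)*(-5 + x) = (-5 + x)*(8 + x))
I(2)/(-209) = (-40 + 2² + 3*2)/(-209) = -(-40 + 4 + 6)/209 = -1/209*(-30) = 30/209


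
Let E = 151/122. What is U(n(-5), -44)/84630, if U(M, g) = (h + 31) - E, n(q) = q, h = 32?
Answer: 1507/2064972 ≈ 0.00072979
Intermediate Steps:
E = 151/122 (E = 151*(1/122) = 151/122 ≈ 1.2377)
U(M, g) = 7535/122 (U(M, g) = (32 + 31) - 1*151/122 = 63 - 151/122 = 7535/122)
U(n(-5), -44)/84630 = (7535/122)/84630 = (7535/122)*(1/84630) = 1507/2064972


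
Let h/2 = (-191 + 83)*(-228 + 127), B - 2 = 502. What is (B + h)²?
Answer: 498182400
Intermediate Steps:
B = 504 (B = 2 + 502 = 504)
h = 21816 (h = 2*((-191 + 83)*(-228 + 127)) = 2*(-108*(-101)) = 2*10908 = 21816)
(B + h)² = (504 + 21816)² = 22320² = 498182400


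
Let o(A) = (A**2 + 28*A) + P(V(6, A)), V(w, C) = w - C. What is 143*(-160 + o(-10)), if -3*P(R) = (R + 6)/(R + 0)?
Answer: -1168453/24 ≈ -48686.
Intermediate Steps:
P(R) = -(6 + R)/(3*R) (P(R) = -(R + 6)/(3*(R + 0)) = -(6 + R)/(3*R))
o(A) = A**2 + 28*A + (-12 + A)/(3*(6 - A)) (o(A) = (A**2 + 28*A) + (-6 - (6 - A))/(3*(6 - A)) = (A**2 + 28*A) + (-6 + (-6 + A))/(3*(6 - A)) = (A**2 + 28*A) + (-12 + A)/(3*(6 - A)) = A**2 + 28*A + (-12 + A)/(3*(6 - A)))
143*(-160 + o(-10)) = 143*(-160 + (4 - 1/3*(-10) - 10*(-6 - 10)*(28 - 10))/(-6 - 10)) = 143*(-160 + (4 + 10/3 - 10*(-16)*18)/(-16)) = 143*(-160 - (4 + 10/3 + 2880)/16) = 143*(-160 - 1/16*8662/3) = 143*(-160 - 4331/24) = 143*(-8171/24) = -1168453/24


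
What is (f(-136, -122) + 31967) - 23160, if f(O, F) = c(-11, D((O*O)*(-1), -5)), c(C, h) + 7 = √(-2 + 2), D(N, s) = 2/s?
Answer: 8800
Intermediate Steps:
c(C, h) = -7 (c(C, h) = -7 + √(-2 + 2) = -7 + √0 = -7 + 0 = -7)
f(O, F) = -7
(f(-136, -122) + 31967) - 23160 = (-7 + 31967) - 23160 = 31960 - 23160 = 8800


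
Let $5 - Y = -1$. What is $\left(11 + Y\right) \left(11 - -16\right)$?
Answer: $459$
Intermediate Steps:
$Y = 6$ ($Y = 5 - -1 = 5 + 1 = 6$)
$\left(11 + Y\right) \left(11 - -16\right) = \left(11 + 6\right) \left(11 - -16\right) = 17 \left(11 + 16\right) = 17 \cdot 27 = 459$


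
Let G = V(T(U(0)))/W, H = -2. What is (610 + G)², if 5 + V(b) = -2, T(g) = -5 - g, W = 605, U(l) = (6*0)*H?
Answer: 136192735849/366025 ≈ 3.7209e+5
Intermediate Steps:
U(l) = 0 (U(l) = (6*0)*(-2) = 0*(-2) = 0)
V(b) = -7 (V(b) = -5 - 2 = -7)
G = -7/605 ≈ -0.011570
(610 + G)² = (610 - 7/605)² = (369043/605)² = 136192735849/366025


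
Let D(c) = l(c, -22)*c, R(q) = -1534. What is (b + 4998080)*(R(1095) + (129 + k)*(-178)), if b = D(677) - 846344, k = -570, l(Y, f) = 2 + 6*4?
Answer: 320888929832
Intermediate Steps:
l(Y, f) = 26 (l(Y, f) = 2 + 24 = 26)
D(c) = 26*c
b = -828742 (b = 26*677 - 846344 = 17602 - 846344 = -828742)
(b + 4998080)*(R(1095) + (129 + k)*(-178)) = (-828742 + 4998080)*(-1534 + (129 - 570)*(-178)) = 4169338*(-1534 - 441*(-178)) = 4169338*(-1534 + 78498) = 4169338*76964 = 320888929832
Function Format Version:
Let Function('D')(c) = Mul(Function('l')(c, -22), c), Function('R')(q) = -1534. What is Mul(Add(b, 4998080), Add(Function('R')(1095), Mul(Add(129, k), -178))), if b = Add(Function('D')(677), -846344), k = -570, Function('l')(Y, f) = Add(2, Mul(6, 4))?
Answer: 320888929832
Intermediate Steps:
Function('l')(Y, f) = 26 (Function('l')(Y, f) = Add(2, 24) = 26)
Function('D')(c) = Mul(26, c)
b = -828742 (b = Add(Mul(26, 677), -846344) = Add(17602, -846344) = -828742)
Mul(Add(b, 4998080), Add(Function('R')(1095), Mul(Add(129, k), -178))) = Mul(Add(-828742, 4998080), Add(-1534, Mul(Add(129, -570), -178))) = Mul(4169338, Add(-1534, Mul(-441, -178))) = Mul(4169338, Add(-1534, 78498)) = Mul(4169338, 76964) = 320888929832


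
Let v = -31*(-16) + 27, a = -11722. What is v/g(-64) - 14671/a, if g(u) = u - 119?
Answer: -3445813/2145126 ≈ -1.6063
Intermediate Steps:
v = 523 (v = 496 + 27 = 523)
g(u) = -119 + u
v/g(-64) - 14671/a = 523/(-119 - 64) - 14671/(-11722) = 523/(-183) - 14671*(-1/11722) = 523*(-1/183) + 14671/11722 = -523/183 + 14671/11722 = -3445813/2145126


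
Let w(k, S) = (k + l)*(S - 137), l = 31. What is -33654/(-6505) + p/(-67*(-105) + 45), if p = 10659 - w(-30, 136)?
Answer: 15380681/2302770 ≈ 6.6792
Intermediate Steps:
w(k, S) = (-137 + S)*(31 + k) (w(k, S) = (k + 31)*(S - 137) = (31 + k)*(-137 + S) = (-137 + S)*(31 + k))
p = 10660 (p = 10659 - (-4247 - 137*(-30) + 31*136 + 136*(-30)) = 10659 - (-4247 + 4110 + 4216 - 4080) = 10659 - 1*(-1) = 10659 + 1 = 10660)
-33654/(-6505) + p/(-67*(-105) + 45) = -33654/(-6505) + 10660/(-67*(-105) + 45) = -33654*(-1/6505) + 10660/(7035 + 45) = 33654/6505 + 10660/7080 = 33654/6505 + 10660*(1/7080) = 33654/6505 + 533/354 = 15380681/2302770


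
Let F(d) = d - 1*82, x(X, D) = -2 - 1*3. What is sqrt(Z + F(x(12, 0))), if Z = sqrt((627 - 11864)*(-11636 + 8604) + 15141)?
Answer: sqrt(-87 + 5*sqrt(1363429)) ≈ 75.837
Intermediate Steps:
x(X, D) = -5 (x(X, D) = -2 - 3 = -5)
Z = 5*sqrt(1363429) (Z = sqrt(-11237*(-3032) + 15141) = sqrt(34070584 + 15141) = sqrt(34085725) = 5*sqrt(1363429) ≈ 5838.3)
F(d) = -82 + d (F(d) = d - 82 = -82 + d)
sqrt(Z + F(x(12, 0))) = sqrt(5*sqrt(1363429) + (-82 - 5)) = sqrt(5*sqrt(1363429) - 87) = sqrt(-87 + 5*sqrt(1363429))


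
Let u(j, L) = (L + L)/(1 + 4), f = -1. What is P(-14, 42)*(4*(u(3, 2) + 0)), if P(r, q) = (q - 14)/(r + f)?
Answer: -448/75 ≈ -5.9733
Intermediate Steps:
u(j, L) = 2*L/5 (u(j, L) = (2*L)/5 = (2*L)*(⅕) = 2*L/5)
P(r, q) = (-14 + q)/(-1 + r) (P(r, q) = (q - 14)/(r - 1) = (-14 + q)/(-1 + r))
P(-14, 42)*(4*(u(3, 2) + 0)) = ((-14 + 42)/(-1 - 14))*(4*((⅖)*2 + 0)) = (28/(-15))*(4*(⅘ + 0)) = (-1/15*28)*(4*(⅘)) = -28/15*16/5 = -448/75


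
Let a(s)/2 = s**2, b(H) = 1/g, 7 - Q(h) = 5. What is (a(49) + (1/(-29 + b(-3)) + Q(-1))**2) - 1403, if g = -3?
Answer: 26351785/7744 ≈ 3402.9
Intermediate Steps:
Q(h) = 2 (Q(h) = 7 - 1*5 = 7 - 5 = 2)
b(H) = -1/3 (b(H) = 1/(-3) = -1/3)
a(s) = 2*s**2
(a(49) + (1/(-29 + b(-3)) + Q(-1))**2) - 1403 = (2*49**2 + (1/(-29 - 1/3) + 2)**2) - 1403 = (2*2401 + (1/(-88/3) + 2)**2) - 1403 = (4802 + (-3/88 + 2)**2) - 1403 = (4802 + (173/88)**2) - 1403 = (4802 + 29929/7744) - 1403 = 37216617/7744 - 1403 = 26351785/7744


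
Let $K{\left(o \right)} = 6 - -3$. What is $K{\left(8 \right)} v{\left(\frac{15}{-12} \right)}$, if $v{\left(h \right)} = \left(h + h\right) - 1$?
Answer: $- \frac{63}{2} \approx -31.5$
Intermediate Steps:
$v{\left(h \right)} = -1 + 2 h$ ($v{\left(h \right)} = 2 h - 1 = -1 + 2 h$)
$K{\left(o \right)} = 9$ ($K{\left(o \right)} = 6 + 3 = 9$)
$K{\left(8 \right)} v{\left(\frac{15}{-12} \right)} = 9 \left(-1 + 2 \frac{15}{-12}\right) = 9 \left(-1 + 2 \cdot 15 \left(- \frac{1}{12}\right)\right) = 9 \left(-1 + 2 \left(- \frac{5}{4}\right)\right) = 9 \left(-1 - \frac{5}{2}\right) = 9 \left(- \frac{7}{2}\right) = - \frac{63}{2}$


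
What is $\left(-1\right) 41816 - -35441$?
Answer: $-6375$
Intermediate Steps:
$\left(-1\right) 41816 - -35441 = -41816 + 35441 = -6375$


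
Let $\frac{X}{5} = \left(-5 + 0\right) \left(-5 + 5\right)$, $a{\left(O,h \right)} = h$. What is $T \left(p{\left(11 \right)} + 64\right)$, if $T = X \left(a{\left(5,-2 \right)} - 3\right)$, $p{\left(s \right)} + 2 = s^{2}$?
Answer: $0$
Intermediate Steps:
$p{\left(s \right)} = -2 + s^{2}$
$X = 0$ ($X = 5 \left(-5 + 0\right) \left(-5 + 5\right) = 5 \left(\left(-5\right) 0\right) = 5 \cdot 0 = 0$)
$T = 0$ ($T = 0 \left(-2 - 3\right) = 0 \left(-5\right) = 0$)
$T \left(p{\left(11 \right)} + 64\right) = 0 \left(\left(-2 + 11^{2}\right) + 64\right) = 0 \left(\left(-2 + 121\right) + 64\right) = 0 \left(119 + 64\right) = 0 \cdot 183 = 0$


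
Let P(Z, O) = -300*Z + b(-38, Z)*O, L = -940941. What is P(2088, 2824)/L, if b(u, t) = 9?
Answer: 66776/104549 ≈ 0.63871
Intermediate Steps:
P(Z, O) = -300*Z + 9*O
P(2088, 2824)/L = (-300*2088 + 9*2824)/(-940941) = (-626400 + 25416)*(-1/940941) = -600984*(-1/940941) = 66776/104549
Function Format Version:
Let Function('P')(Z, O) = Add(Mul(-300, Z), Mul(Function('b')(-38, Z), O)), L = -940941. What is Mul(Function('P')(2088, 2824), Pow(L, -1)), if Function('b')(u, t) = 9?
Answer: Rational(66776, 104549) ≈ 0.63871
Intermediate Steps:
Function('P')(Z, O) = Add(Mul(-300, Z), Mul(9, O))
Mul(Function('P')(2088, 2824), Pow(L, -1)) = Mul(Add(Mul(-300, 2088), Mul(9, 2824)), Pow(-940941, -1)) = Mul(Add(-626400, 25416), Rational(-1, 940941)) = Mul(-600984, Rational(-1, 940941)) = Rational(66776, 104549)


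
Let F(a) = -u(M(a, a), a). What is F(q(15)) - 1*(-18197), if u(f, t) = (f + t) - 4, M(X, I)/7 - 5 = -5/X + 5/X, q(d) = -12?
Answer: 18178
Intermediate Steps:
M(X, I) = 35 (M(X, I) = 35 + 7*(-5/X + 5/X) = 35 + 7*0 = 35 + 0 = 35)
u(f, t) = -4 + f + t
F(a) = -31 - a (F(a) = -(-4 + 35 + a) = -(31 + a) = -31 - a)
F(q(15)) - 1*(-18197) = (-31 - 1*(-12)) - 1*(-18197) = (-31 + 12) + 18197 = -19 + 18197 = 18178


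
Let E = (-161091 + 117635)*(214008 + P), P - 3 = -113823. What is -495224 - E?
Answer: 4353274504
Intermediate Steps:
P = -113820 (P = 3 - 113823 = -113820)
E = -4353769728 (E = (-161091 + 117635)*(214008 - 113820) = -43456*100188 = -4353769728)
-495224 - E = -495224 - 1*(-4353769728) = -495224 + 4353769728 = 4353274504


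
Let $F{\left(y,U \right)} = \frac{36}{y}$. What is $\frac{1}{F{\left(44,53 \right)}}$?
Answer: $\frac{11}{9} \approx 1.2222$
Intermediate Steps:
$\frac{1}{F{\left(44,53 \right)}} = \frac{1}{36 \cdot \frac{1}{44}} = \frac{1}{\frac{9}{11}} = \frac{11}{9}$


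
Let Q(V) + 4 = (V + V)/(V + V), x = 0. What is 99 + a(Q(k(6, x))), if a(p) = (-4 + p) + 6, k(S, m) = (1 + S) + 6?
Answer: 98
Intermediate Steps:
k(S, m) = 7 + S
Q(V) = -3 (Q(V) = -4 + (V + V)/(V + V) = -4 + (2*V)/((2*V)) = -4 + (2*V)*(1/(2*V)) = -4 + 1 = -3)
a(p) = 2 + p
99 + a(Q(k(6, x))) = 99 + (2 - 3) = 99 - 1 = 98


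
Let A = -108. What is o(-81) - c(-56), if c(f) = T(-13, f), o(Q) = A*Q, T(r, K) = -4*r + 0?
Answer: 8696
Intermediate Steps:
T(r, K) = -4*r
o(Q) = -108*Q
c(f) = 52 (c(f) = -4*(-13) = 52)
o(-81) - c(-56) = -108*(-81) - 1*52 = 8748 - 52 = 8696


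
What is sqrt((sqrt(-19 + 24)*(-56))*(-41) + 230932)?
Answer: 2*sqrt(57733 + 574*sqrt(5)) ≈ 485.87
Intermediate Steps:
sqrt((sqrt(-19 + 24)*(-56))*(-41) + 230932) = sqrt((sqrt(5)*(-56))*(-41) + 230932) = sqrt(-56*sqrt(5)*(-41) + 230932) = sqrt(2296*sqrt(5) + 230932) = sqrt(230932 + 2296*sqrt(5))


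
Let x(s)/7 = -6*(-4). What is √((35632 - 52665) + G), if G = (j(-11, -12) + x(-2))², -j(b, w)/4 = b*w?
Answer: √112567 ≈ 335.51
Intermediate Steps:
x(s) = 168 (x(s) = 7*(-6*(-4)) = 7*24 = 168)
j(b, w) = -4*b*w
G = 129600 (G = (-4*(-11)*(-12) + 168)² = (-528 + 168)² = (-360)² = 129600)
√((35632 - 52665) + G) = √((35632 - 52665) + 129600) = √(-17033 + 129600) = √112567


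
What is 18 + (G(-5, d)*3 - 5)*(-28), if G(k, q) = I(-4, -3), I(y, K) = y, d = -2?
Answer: 494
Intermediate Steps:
G(k, q) = -4
18 + (G(-5, d)*3 - 5)*(-28) = 18 + (-4*3 - 5)*(-28) = 18 + (-12 - 5)*(-28) = 18 - 17*(-28) = 18 + 476 = 494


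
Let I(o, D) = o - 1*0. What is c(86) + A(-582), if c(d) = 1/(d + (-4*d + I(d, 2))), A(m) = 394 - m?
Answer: 167871/172 ≈ 975.99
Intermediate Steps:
I(o, D) = o (I(o, D) = o + 0 = o)
c(d) = -1/(2*d) (c(d) = 1/(d + (-4*d + d)) = 1/(d - 3*d) = 1/(-2*d) = -1/(2*d))
c(86) + A(-582) = -½/86 + (394 - 1*(-582)) = -½*1/86 + (394 + 582) = -1/172 + 976 = 167871/172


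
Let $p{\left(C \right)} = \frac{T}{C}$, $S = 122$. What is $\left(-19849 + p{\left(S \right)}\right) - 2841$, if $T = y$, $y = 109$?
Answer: $- \frac{2768071}{122} \approx -22689.0$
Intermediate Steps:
$T = 109$
$p{\left(C \right)} = \frac{109}{C}$
$\left(-19849 + p{\left(S \right)}\right) - 2841 = \left(-19849 + \frac{109}{122}\right) - 2841 = - \frac{2421469}{122} - 2841 = - \frac{2768071}{122}$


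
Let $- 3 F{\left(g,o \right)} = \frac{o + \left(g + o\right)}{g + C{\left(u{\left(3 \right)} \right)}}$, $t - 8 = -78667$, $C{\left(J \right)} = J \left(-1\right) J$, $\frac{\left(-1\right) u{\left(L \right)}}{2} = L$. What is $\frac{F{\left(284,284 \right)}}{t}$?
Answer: $\frac{71}{4876858} \approx 1.4559 \cdot 10^{-5}$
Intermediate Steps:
$u{\left(L \right)} = - 2 L$
$C{\left(J \right)} = - J^{2}$ ($C{\left(J \right)} = - J J = - J^{2}$)
$t = -78659$ ($t = 8 - 78667 = -78659$)
$F{\left(g,o \right)} = - \frac{g + 2 o}{3 \left(-36 + g\right)}$ ($F{\left(g,o \right)} = - \frac{\left(o + \left(g + o\right)\right) \frac{1}{g - \left(\left(-2\right) 3\right)^{2}}}{3} = - \frac{\left(g + 2 o\right) \frac{1}{g - \left(-6\right)^{2}}}{3} = - \frac{\left(g + 2 o\right) \frac{1}{g - 36}}{3} = - \frac{\left(g + 2 o\right) \frac{1}{-36 + g}}{3} = - \frac{\frac{1}{-36 + g} \left(g + 2 o\right)}{3} = - \frac{g + 2 o}{3 \left(-36 + g\right)}$)
$\frac{F{\left(284,284 \right)}}{t} = \frac{\frac{1}{3} \frac{1}{-36 + 284} \left(\left(-1\right) 284 - 568\right)}{-78659} = \frac{-284 - 568}{3 \cdot 248} \left(- \frac{1}{78659}\right) = \frac{1}{3} \cdot \frac{1}{248} \left(-852\right) \left(- \frac{1}{78659}\right) = \left(- \frac{71}{62}\right) \left(- \frac{1}{78659}\right) = \frac{71}{4876858}$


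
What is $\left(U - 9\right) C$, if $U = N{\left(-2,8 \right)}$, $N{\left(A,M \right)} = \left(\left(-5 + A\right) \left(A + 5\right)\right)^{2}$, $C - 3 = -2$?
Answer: $432$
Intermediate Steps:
$C = 1$ ($C = 3 - 2 = 1$)
$N{\left(A,M \right)} = \left(-5 + A\right)^{2} \left(5 + A\right)^{2}$ ($N{\left(A,M \right)} = \left(\left(-5 + A\right) \left(5 + A\right)\right)^{2} = \left(-5 + A\right)^{2} \left(5 + A\right)^{2}$)
$U = 441$ ($U = \left(-5 - 2\right)^{2} \left(5 - 2\right)^{2} = \left(-7\right)^{2} \cdot 3^{2} = 49 \cdot 9 = 441$)
$\left(U - 9\right) C = \left(441 - 9\right) 1 = 432 \cdot 1 = 432$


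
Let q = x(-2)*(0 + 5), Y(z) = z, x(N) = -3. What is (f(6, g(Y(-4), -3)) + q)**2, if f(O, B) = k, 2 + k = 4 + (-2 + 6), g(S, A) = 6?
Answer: 81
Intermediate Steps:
q = -15 (q = -3*(0 + 5) = -3*5 = -15)
k = 6 (k = -2 + (4 + (-2 + 6)) = -2 + (4 + 4) = -2 + 8 = 6)
f(O, B) = 6
(f(6, g(Y(-4), -3)) + q)**2 = (6 - 15)**2 = (-9)**2 = 81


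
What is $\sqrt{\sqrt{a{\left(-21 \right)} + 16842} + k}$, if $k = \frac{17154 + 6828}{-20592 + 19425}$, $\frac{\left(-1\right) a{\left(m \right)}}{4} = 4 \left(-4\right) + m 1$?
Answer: $\frac{\sqrt{-3109666 + 151321 \sqrt{16990}}}{389} \approx 10.478$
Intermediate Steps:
$a{\left(m \right)} = 64 - 4 m$ ($a{\left(m \right)} = - 4 \left(4 \left(-4\right) + m 1\right) = - 4 \left(-16 + m\right) = 64 - 4 m$)
$k = - \frac{7994}{389}$ ($k = \frac{23982}{-1167} = 23982 \left(- \frac{1}{1167}\right) = - \frac{7994}{389} \approx -20.55$)
$\sqrt{\sqrt{a{\left(-21 \right)} + 16842} + k} = \sqrt{\sqrt{\left(64 - -84\right) + 16842} - \frac{7994}{389}} = \sqrt{\sqrt{\left(64 + 84\right) + 16842} - \frac{7994}{389}} = \sqrt{\sqrt{148 + 16842} - \frac{7994}{389}} = \sqrt{\sqrt{16990} - \frac{7994}{389}} = \sqrt{- \frac{7994}{389} + \sqrt{16990}}$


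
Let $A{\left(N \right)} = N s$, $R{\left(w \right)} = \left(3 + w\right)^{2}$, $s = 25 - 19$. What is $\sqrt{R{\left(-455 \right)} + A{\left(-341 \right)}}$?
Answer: $\sqrt{202258} \approx 449.73$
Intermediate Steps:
$s = 6$ ($s = 25 - 19 = 6$)
$A{\left(N \right)} = 6 N$ ($A{\left(N \right)} = N 6 = 6 N$)
$\sqrt{R{\left(-455 \right)} + A{\left(-341 \right)}} = \sqrt{\left(3 - 455\right)^{2} + 6 \left(-341\right)} = \sqrt{\left(-452\right)^{2} - 2046} = \sqrt{204304 - 2046} = \sqrt{202258}$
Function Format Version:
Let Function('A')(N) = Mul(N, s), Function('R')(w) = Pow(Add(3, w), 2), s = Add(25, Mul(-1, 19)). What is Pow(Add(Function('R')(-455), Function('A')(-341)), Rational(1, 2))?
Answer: Pow(202258, Rational(1, 2)) ≈ 449.73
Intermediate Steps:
s = 6 (s = Add(25, -19) = 6)
Function('A')(N) = Mul(6, N) (Function('A')(N) = Mul(N, 6) = Mul(6, N))
Pow(Add(Function('R')(-455), Function('A')(-341)), Rational(1, 2)) = Pow(Add(Pow(Add(3, -455), 2), Mul(6, -341)), Rational(1, 2)) = Pow(Add(Pow(-452, 2), -2046), Rational(1, 2)) = Pow(Add(204304, -2046), Rational(1, 2)) = Pow(202258, Rational(1, 2))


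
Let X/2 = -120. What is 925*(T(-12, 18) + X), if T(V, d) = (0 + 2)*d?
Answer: -188700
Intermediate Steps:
X = -240 (X = 2*(-120) = -240)
T(V, d) = 2*d
925*(T(-12, 18) + X) = 925*(2*18 - 240) = 925*(36 - 240) = 925*(-204) = -188700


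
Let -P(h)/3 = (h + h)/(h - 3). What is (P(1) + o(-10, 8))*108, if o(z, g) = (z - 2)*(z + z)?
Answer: 26244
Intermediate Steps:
o(z, g) = 2*z*(-2 + z) (o(z, g) = (-2 + z)*(2*z) = 2*z*(-2 + z))
P(h) = -6*h/(-3 + h) (P(h) = -3*(h + h)/(h - 3) = -3*2*h/(-3 + h) = -6*h/(-3 + h))
(P(1) + o(-10, 8))*108 = (-6*1/(-3 + 1) + 2*(-10)*(-2 - 10))*108 = (-6*1/(-2) + 2*(-10)*(-12))*108 = (-6*1*(-1/2) + 240)*108 = (3 + 240)*108 = 243*108 = 26244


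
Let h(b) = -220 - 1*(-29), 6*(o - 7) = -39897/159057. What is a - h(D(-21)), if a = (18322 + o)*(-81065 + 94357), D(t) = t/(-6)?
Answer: 12916950221203/53019 ≈ 2.4363e+8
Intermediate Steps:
D(t) = -t/6 (D(t) = t*(-⅙) = -t/6)
o = 737833/106038 (o = 7 + (-39897/159057)/6 = 7 + (-39897*1/159057)/6 = 7 + (⅙)*(-4433/17673) = 7 - 4433/106038 = 737833/106038 ≈ 6.9582)
h(b) = -191 (h(b) = -220 + 29 = -191)
a = 12916940094574/53019 (a = (18322 + 737833/106038)*(-81065 + 94357) = (1943566069/106038)*13292 = 12916940094574/53019 ≈ 2.4363e+8)
a - h(D(-21)) = 12916940094574/53019 - 1*(-191) = 12916940094574/53019 + 191 = 12916950221203/53019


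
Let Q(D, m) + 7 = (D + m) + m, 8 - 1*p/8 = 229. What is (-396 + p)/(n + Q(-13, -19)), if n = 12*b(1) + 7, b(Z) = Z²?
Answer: 2164/39 ≈ 55.487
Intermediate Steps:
p = -1768 (p = 64 - 8*229 = 64 - 1832 = -1768)
Q(D, m) = -7 + D + 2*m (Q(D, m) = -7 + ((D + m) + m) = -7 + (D + 2*m) = -7 + D + 2*m)
n = 19 (n = 12*1² + 7 = 12*1 + 7 = 12 + 7 = 19)
(-396 + p)/(n + Q(-13, -19)) = (-396 - 1768)/(19 + (-7 - 13 + 2*(-19))) = -2164/(19 + (-7 - 13 - 38)) = -2164/(19 - 58) = -2164/(-39) = -2164*(-1/39) = 2164/39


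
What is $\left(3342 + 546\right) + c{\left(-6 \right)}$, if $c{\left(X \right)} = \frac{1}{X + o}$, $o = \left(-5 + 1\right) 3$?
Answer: $\frac{69983}{18} \approx 3887.9$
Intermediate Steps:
$o = -12$ ($o = \left(-4\right) 3 = -12$)
$c{\left(X \right)} = \frac{1}{-12 + X}$ ($c{\left(X \right)} = \frac{1}{X - 12} = \frac{1}{-12 + X}$)
$\left(3342 + 546\right) + c{\left(-6 \right)} = \left(3342 + 546\right) + \frac{1}{-12 - 6} = 3888 + \frac{1}{-18} = 3888 - \frac{1}{18} = \frac{69983}{18}$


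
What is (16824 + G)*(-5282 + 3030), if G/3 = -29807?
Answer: 163488444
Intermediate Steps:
G = -89421 (G = 3*(-29807) = -89421)
(16824 + G)*(-5282 + 3030) = (16824 - 89421)*(-5282 + 3030) = -72597*(-2252) = 163488444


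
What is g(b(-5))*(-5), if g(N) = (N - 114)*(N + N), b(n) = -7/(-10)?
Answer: 7931/10 ≈ 793.10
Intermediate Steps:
b(n) = 7/10 (b(n) = -7*(-1/10) = 7/10)
g(N) = 2*N*(-114 + N) (g(N) = (-114 + N)*(2*N) = 2*N*(-114 + N))
g(b(-5))*(-5) = (2*(7/10)*(-114 + 7/10))*(-5) = (2*(7/10)*(-1133/10))*(-5) = -7931/50*(-5) = 7931/10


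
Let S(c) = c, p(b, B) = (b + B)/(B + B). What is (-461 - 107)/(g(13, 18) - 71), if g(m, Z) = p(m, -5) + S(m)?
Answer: 1420/147 ≈ 9.6599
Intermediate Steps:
p(b, B) = (B + b)/(2*B) (p(b, B) = (B + b)/((2*B)) = (B + b)*(1/(2*B)) = (B + b)/(2*B))
g(m, Z) = ½ + 9*m/10 (g(m, Z) = (½)*(-5 + m)/(-5) + m = (½)*(-⅕)*(-5 + m) + m = (½ - m/10) + m = ½ + 9*m/10)
(-461 - 107)/(g(13, 18) - 71) = (-461 - 107)/((½ + (9/10)*13) - 71) = -568/((½ + 117/10) - 71) = -568/(61/5 - 71) = -568/(-294/5) = -568*(-5/294) = 1420/147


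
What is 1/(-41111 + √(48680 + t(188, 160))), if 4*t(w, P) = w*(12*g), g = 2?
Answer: -41111/1690064513 - 4*√3113/1690064513 ≈ -2.4457e-5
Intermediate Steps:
t(w, P) = 6*w (t(w, P) = (w*(12*2))/4 = (w*24)/4 = (24*w)/4 = 6*w)
1/(-41111 + √(48680 + t(188, 160))) = 1/(-41111 + √(48680 + 6*188)) = 1/(-41111 + √(48680 + 1128)) = 1/(-41111 + √49808) = 1/(-41111 + 4*√3113)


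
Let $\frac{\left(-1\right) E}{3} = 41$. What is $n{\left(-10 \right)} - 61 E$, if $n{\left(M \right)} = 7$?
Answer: $7510$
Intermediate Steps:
$E = -123$ ($E = \left(-3\right) 41 = -123$)
$n{\left(-10 \right)} - 61 E = 7 - -7503 = 7 + 7503 = 7510$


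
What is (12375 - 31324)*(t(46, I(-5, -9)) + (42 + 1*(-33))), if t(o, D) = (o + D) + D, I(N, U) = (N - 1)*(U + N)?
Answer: -4225627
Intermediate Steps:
I(N, U) = (-1 + N)*(N + U)
t(o, D) = o + 2*D (t(o, D) = (D + o) + D = o + 2*D)
(12375 - 31324)*(t(46, I(-5, -9)) + (42 + 1*(-33))) = (12375 - 31324)*((46 + 2*((-5)² - 1*(-5) - 1*(-9) - 5*(-9))) + (42 + 1*(-33))) = -18949*((46 + 2*(25 + 5 + 9 + 45)) + (42 - 33)) = -18949*((46 + 2*84) + 9) = -18949*((46 + 168) + 9) = -18949*(214 + 9) = -18949*223 = -4225627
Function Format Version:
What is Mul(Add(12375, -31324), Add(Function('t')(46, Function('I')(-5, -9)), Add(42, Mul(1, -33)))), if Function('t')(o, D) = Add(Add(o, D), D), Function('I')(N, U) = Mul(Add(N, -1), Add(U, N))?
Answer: -4225627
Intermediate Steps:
Function('I')(N, U) = Mul(Add(-1, N), Add(N, U))
Function('t')(o, D) = Add(o, Mul(2, D)) (Function('t')(o, D) = Add(Add(D, o), D) = Add(o, Mul(2, D)))
Mul(Add(12375, -31324), Add(Function('t')(46, Function('I')(-5, -9)), Add(42, Mul(1, -33)))) = Mul(Add(12375, -31324), Add(Add(46, Mul(2, Add(Pow(-5, 2), Mul(-1, -5), Mul(-1, -9), Mul(-5, -9)))), Add(42, Mul(1, -33)))) = Mul(-18949, Add(Add(46, Mul(2, Add(25, 5, 9, 45))), Add(42, -33))) = Mul(-18949, Add(Add(46, Mul(2, 84)), 9)) = Mul(-18949, Add(Add(46, 168), 9)) = Mul(-18949, Add(214, 9)) = Mul(-18949, 223) = -4225627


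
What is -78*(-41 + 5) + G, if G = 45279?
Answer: 48087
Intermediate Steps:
-78*(-41 + 5) + G = -78*(-41 + 5) + 45279 = -78*(-36) + 45279 = 2808 + 45279 = 48087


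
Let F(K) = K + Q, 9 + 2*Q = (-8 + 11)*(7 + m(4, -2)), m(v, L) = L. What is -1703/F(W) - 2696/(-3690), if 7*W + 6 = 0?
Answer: -292987/369 ≈ -794.00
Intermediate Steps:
W = -6/7 (W = -6/7 + (1/7)*0 = -6/7 + 0 = -6/7 ≈ -0.85714)
Q = 3 (Q = -9/2 + ((-8 + 11)*(7 - 2))/2 = -9/2 + (3*5)/2 = -9/2 + (1/2)*15 = -9/2 + 15/2 = 3)
F(K) = 3 + K (F(K) = K + 3 = 3 + K)
-1703/F(W) - 2696/(-3690) = -1703/(3 - 6/7) - 2696/(-3690) = -1703/15/7 - 2696*(-1/3690) = -1703*7/15 + 1348/1845 = -11921/15 + 1348/1845 = -292987/369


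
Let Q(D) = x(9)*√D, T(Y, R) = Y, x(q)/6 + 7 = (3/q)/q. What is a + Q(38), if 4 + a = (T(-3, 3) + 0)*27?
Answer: -85 - 376*√38/9 ≈ -342.54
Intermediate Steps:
x(q) = -42 + 18/q² (x(q) = -42 + 6*((3/q)/q) = -42 + 6*(3/q²) = -42 + 18/q²)
Q(D) = -376*√D/9 (Q(D) = (-42 + 18/9²)*√D = (-42 + 18*(1/81))*√D = (-42 + 2/9)*√D = -376*√D/9)
a = -85 (a = -4 + (-3 + 0)*27 = -4 - 3*27 = -4 - 81 = -85)
a + Q(38) = -85 - 376*√38/9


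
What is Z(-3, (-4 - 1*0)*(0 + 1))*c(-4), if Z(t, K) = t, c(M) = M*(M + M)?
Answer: -96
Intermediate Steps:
c(M) = 2*M**2 (c(M) = M*(2*M) = 2*M**2)
Z(-3, (-4 - 1*0)*(0 + 1))*c(-4) = -6*(-4)**2 = -6*16 = -3*32 = -96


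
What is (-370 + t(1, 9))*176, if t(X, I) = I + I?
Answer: -61952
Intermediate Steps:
t(X, I) = 2*I
(-370 + t(1, 9))*176 = (-370 + 2*9)*176 = (-370 + 18)*176 = -352*176 = -61952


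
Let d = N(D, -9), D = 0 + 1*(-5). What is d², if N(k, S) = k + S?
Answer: 196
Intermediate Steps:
D = -5 (D = 0 - 5 = -5)
N(k, S) = S + k
d = -14 (d = -9 - 5 = -14)
d² = (-14)² = 196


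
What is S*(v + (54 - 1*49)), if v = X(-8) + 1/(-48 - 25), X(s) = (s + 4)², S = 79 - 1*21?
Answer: 88856/73 ≈ 1217.2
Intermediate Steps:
S = 58 (S = 79 - 21 = 58)
X(s) = (4 + s)²
v = 1167/73 (v = (4 - 8)² + 1/(-48 - 25) = (-4)² + 1/(-73) = 16 - 1/73 = 1167/73 ≈ 15.986)
S*(v + (54 - 1*49)) = 58*(1167/73 + (54 - 1*49)) = 58*(1167/73 + (54 - 49)) = 58*(1167/73 + 5) = 58*(1532/73) = 88856/73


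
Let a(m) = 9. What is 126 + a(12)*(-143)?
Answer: -1161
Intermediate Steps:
126 + a(12)*(-143) = 126 + 9*(-143) = 126 - 1287 = -1161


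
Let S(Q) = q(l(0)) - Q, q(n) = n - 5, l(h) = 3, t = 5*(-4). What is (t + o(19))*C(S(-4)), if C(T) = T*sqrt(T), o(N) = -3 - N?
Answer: -84*sqrt(2) ≈ -118.79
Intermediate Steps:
t = -20
q(n) = -5 + n
S(Q) = -2 - Q (S(Q) = (-5 + 3) - Q = -2 - Q)
C(T) = T**(3/2)
(t + o(19))*C(S(-4)) = (-20 + (-3 - 1*19))*(-2 - 1*(-4))**(3/2) = (-20 + (-3 - 19))*(-2 + 4)**(3/2) = (-20 - 22)*2**(3/2) = -84*sqrt(2)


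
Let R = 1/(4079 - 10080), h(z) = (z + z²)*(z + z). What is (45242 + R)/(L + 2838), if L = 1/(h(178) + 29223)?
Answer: 3087492416889895/193676307671611 ≈ 15.942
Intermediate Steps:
h(z) = 2*z*(z + z²) (h(z) = (z + z²)*(2*z) = 2*z*(z + z²))
R = -1/6001 (R = 1/(-6001) = -1/6001 ≈ -0.00016664)
L = 1/11372095 (L = 1/(2*178²*(1 + 178) + 29223) = 1/(2*31684*179 + 29223) = 1/(11342872 + 29223) = 1/11372095 ≈ 8.7934e-8)
(45242 + R)/(L + 2838) = (45242 - 1/6001)/(1/11372095 + 2838) = 271497241/(6001*(32274005611/11372095)) = (271497241/6001)*(11372095/32274005611) = 3087492416889895/193676307671611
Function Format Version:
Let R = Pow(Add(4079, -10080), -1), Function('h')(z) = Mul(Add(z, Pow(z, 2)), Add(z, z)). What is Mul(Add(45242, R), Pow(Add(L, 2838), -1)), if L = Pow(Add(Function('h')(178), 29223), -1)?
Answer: Rational(3087492416889895, 193676307671611) ≈ 15.942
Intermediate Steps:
Function('h')(z) = Mul(2, z, Add(z, Pow(z, 2))) (Function('h')(z) = Mul(Add(z, Pow(z, 2)), Mul(2, z)) = Mul(2, z, Add(z, Pow(z, 2))))
R = Rational(-1, 6001) (R = Pow(-6001, -1) = Rational(-1, 6001) ≈ -0.00016664)
L = Rational(1, 11372095) (L = Pow(Add(Mul(2, Pow(178, 2), Add(1, 178)), 29223), -1) = Pow(Add(Mul(2, 31684, 179), 29223), -1) = Pow(Add(11342872, 29223), -1) = Pow(11372095, -1) = Rational(1, 11372095) ≈ 8.7934e-8)
Mul(Add(45242, R), Pow(Add(L, 2838), -1)) = Mul(Add(45242, Rational(-1, 6001)), Pow(Add(Rational(1, 11372095), 2838), -1)) = Mul(Rational(271497241, 6001), Pow(Rational(32274005611, 11372095), -1)) = Mul(Rational(271497241, 6001), Rational(11372095, 32274005611)) = Rational(3087492416889895, 193676307671611)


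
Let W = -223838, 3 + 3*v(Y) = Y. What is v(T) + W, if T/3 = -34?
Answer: -223873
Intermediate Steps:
T = -102 (T = 3*(-34) = -102)
v(Y) = -1 + Y/3
v(T) + W = (-1 + (⅓)*(-102)) - 223838 = (-1 - 34) - 223838 = -35 - 223838 = -223873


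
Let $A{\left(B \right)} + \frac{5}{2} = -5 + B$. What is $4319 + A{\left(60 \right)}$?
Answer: $\frac{8743}{2} \approx 4371.5$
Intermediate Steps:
$A{\left(B \right)} = - \frac{15}{2} + B$ ($A{\left(B \right)} = - \frac{5}{2} + \left(-5 + B\right) = - \frac{15}{2} + B$)
$4319 + A{\left(60 \right)} = 4319 + \left(- \frac{15}{2} + 60\right) = 4319 + \frac{105}{2} = \frac{8743}{2}$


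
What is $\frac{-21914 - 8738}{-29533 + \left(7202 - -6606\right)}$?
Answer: $\frac{30652}{15725} \approx 1.9493$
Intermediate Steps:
$\frac{-21914 - 8738}{-29533 + \left(7202 - -6606\right)} = - \frac{30652}{-29533 + \left(7202 + 6606\right)} = - \frac{30652}{-29533 + 13808} = - \frac{30652}{-15725} = \left(-30652\right) \left(- \frac{1}{15725}\right) = \frac{30652}{15725}$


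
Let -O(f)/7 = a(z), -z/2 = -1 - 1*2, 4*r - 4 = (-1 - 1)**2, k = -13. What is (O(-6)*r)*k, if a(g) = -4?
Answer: -728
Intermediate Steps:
r = 2 (r = 1 + (-1 - 1)**2/4 = 1 + (1/4)*(-2)**2 = 1 + (1/4)*4 = 1 + 1 = 2)
z = 6 (z = -2*(-1 - 1*2) = -2*(-1 - 2) = -2*(-3) = 6)
O(f) = 28 (O(f) = -7*(-4) = 28)
(O(-6)*r)*k = (28*2)*(-13) = 56*(-13) = -728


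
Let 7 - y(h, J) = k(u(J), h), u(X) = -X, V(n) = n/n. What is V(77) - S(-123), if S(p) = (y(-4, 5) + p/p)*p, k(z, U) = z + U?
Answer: 2092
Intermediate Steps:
V(n) = 1
k(z, U) = U + z
y(h, J) = 7 + J - h (y(h, J) = 7 - (h - J) = 7 + (J - h) = 7 + J - h)
S(p) = 17*p (S(p) = ((7 + 5 - 1*(-4)) + p/p)*p = ((7 + 5 + 4) + 1)*p = (16 + 1)*p = 17*p)
V(77) - S(-123) = 1 - 17*(-123) = 1 - 1*(-2091) = 1 + 2091 = 2092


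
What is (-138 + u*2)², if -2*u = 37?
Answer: 30625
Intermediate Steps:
u = -37/2 (u = -½*37 = -37/2 ≈ -18.500)
(-138 + u*2)² = (-138 - 37/2*2)² = (-138 - 37)² = (-175)² = 30625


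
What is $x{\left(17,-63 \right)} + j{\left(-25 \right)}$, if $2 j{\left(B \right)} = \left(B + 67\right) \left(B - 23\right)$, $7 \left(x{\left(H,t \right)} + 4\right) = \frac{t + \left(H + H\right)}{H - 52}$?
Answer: $- \frac{247911}{245} \approx -1011.9$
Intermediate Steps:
$x{\left(H,t \right)} = -4 + \frac{t + 2 H}{7 \left(-52 + H\right)}$ ($x{\left(H,t \right)} = -4 + \frac{\left(t + \left(H + H\right)\right) \frac{1}{H - 52}}{7} = -4 + \frac{\left(t + 2 H\right) \frac{1}{-52 + H}}{7} = -4 + \frac{\frac{1}{-52 + H} \left(t + 2 H\right)}{7} = -4 + \frac{t + 2 H}{7 \left(-52 + H\right)}$)
$j{\left(B \right)} = \frac{\left(-23 + B\right) \left(67 + B\right)}{2}$ ($j{\left(B \right)} = \frac{\left(B + 67\right) \left(B - 23\right)}{2} = \frac{\left(67 + B\right) \left(-23 + B\right)}{2} = \frac{\left(-23 + B\right) \left(67 + B\right)}{2}$)
$x{\left(17,-63 \right)} + j{\left(-25 \right)} = \frac{1456 - 63 - 442}{7 \left(-52 + 17\right)} + \left(- \frac{1541}{2} + \frac{\left(-25\right)^{2}}{2} + 22 \left(-25\right)\right) = \frac{1456 - 63 - 442}{7 \left(-35\right)} - 1008 = \frac{1}{7} \left(- \frac{1}{35}\right) 951 - 1008 = - \frac{951}{245} - 1008 = - \frac{247911}{245}$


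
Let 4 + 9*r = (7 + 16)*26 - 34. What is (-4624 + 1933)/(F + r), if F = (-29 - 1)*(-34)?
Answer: -24219/9740 ≈ -2.4865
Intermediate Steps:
r = 560/9 (r = -4/9 + ((7 + 16)*26 - 34)/9 = -4/9 + (23*26 - 34)/9 = -4/9 + (598 - 34)/9 = -4/9 + (1/9)*564 = -4/9 + 188/3 = 560/9 ≈ 62.222)
F = 1020 (F = -30*(-34) = 1020)
(-4624 + 1933)/(F + r) = (-4624 + 1933)/(1020 + 560/9) = -2691/9740/9 = -2691*9/9740 = -24219/9740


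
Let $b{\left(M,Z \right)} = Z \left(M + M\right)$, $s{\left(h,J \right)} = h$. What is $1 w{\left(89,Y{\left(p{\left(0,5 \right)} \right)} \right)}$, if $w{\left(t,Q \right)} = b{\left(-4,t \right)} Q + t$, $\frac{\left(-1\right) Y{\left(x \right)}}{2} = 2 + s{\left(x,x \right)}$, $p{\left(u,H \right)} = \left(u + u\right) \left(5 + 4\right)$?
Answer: $2937$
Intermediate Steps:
$p{\left(u,H \right)} = 18 u$ ($p{\left(u,H \right)} = 2 u 9 = 18 u$)
$b{\left(M,Z \right)} = 2 M Z$ ($b{\left(M,Z \right)} = Z 2 M = 2 M Z$)
$Y{\left(x \right)} = -4 - 2 x$ ($Y{\left(x \right)} = - 2 \left(2 + x\right) = -4 - 2 x$)
$w{\left(t,Q \right)} = t - 8 Q t$ ($w{\left(t,Q \right)} = 2 \left(-4\right) t Q + t = - 8 t Q + t = - 8 Q t + t = t - 8 Q t$)
$1 w{\left(89,Y{\left(p{\left(0,5 \right)} \right)} \right)} = 1 \cdot 89 \left(1 - 8 \left(-4 - 2 \cdot 18 \cdot 0\right)\right) = 1 \cdot 89 \left(1 - 8 \left(-4 - 0\right)\right) = 1 \cdot 89 \left(1 - 8 \left(-4 + 0\right)\right) = 1 \cdot 89 \left(1 - -32\right) = 1 \cdot 89 \left(1 + 32\right) = 1 \cdot 89 \cdot 33 = 1 \cdot 2937 = 2937$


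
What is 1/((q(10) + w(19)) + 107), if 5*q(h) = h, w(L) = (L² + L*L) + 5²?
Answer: 1/856 ≈ 0.0011682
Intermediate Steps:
w(L) = 25 + 2*L² (w(L) = (L² + L²) + 25 = 2*L² + 25 = 25 + 2*L²)
q(h) = h/5
1/((q(10) + w(19)) + 107) = 1/(((⅕)*10 + (25 + 2*19²)) + 107) = 1/((2 + (25 + 2*361)) + 107) = 1/((2 + (25 + 722)) + 107) = 1/((2 + 747) + 107) = 1/(749 + 107) = 1/856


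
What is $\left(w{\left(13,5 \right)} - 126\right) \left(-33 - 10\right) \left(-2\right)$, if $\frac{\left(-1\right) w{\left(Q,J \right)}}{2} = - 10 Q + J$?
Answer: $10664$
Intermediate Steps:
$w{\left(Q,J \right)} = - 2 J + 20 Q$ ($w{\left(Q,J \right)} = - 2 \left(- 10 Q + J\right) = - 2 \left(J - 10 Q\right) = - 2 J + 20 Q$)
$\left(w{\left(13,5 \right)} - 126\right) \left(-33 - 10\right) \left(-2\right) = \left(\left(\left(-2\right) 5 + 20 \cdot 13\right) - 126\right) \left(-33 - 10\right) \left(-2\right) = \left(\left(-10 + 260\right) - 126\right) \left(-33 - 10\right) \left(-2\right) = \left(250 - 126\right) \left(\left(-43\right) \left(-2\right)\right) = 124 \cdot 86 = 10664$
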